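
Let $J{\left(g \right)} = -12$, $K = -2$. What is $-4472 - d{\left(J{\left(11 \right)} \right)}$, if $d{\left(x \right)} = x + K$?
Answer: $-4458$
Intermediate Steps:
$d{\left(x \right)} = -2 + x$ ($d{\left(x \right)} = x - 2 = -2 + x$)
$-4472 - d{\left(J{\left(11 \right)} \right)} = -4472 - \left(-2 - 12\right) = -4472 - -14 = -4472 + 14 = -4458$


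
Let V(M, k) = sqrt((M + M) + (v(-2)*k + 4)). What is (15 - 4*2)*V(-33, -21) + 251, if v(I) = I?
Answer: 251 + 14*I*sqrt(5) ≈ 251.0 + 31.305*I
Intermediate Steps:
V(M, k) = sqrt(4 - 2*k + 2*M) (V(M, k) = sqrt((M + M) + (-2*k + 4)) = sqrt(2*M + (4 - 2*k)) = sqrt(4 - 2*k + 2*M))
(15 - 4*2)*V(-33, -21) + 251 = (15 - 4*2)*sqrt(4 - 2*(-21) + 2*(-33)) + 251 = (15 - 8)*sqrt(4 + 42 - 66) + 251 = 7*sqrt(-20) + 251 = 7*(2*I*sqrt(5)) + 251 = 14*I*sqrt(5) + 251 = 251 + 14*I*sqrt(5)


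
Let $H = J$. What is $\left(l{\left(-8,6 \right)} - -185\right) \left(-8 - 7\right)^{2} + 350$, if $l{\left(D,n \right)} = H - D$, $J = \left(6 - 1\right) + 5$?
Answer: $46025$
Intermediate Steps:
$J = 10$ ($J = 5 + 5 = 10$)
$H = 10$
$l{\left(D,n \right)} = 10 - D$
$\left(l{\left(-8,6 \right)} - -185\right) \left(-8 - 7\right)^{2} + 350 = \left(\left(10 - -8\right) - -185\right) \left(-8 - 7\right)^{2} + 350 = \left(\left(10 + 8\right) + 185\right) \left(-15\right)^{2} + 350 = \left(18 + 185\right) 225 + 350 = 203 \cdot 225 + 350 = 45675 + 350 = 46025$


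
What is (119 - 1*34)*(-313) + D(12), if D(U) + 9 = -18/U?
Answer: -53231/2 ≈ -26616.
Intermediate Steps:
D(U) = -9 - 18/U
(119 - 1*34)*(-313) + D(12) = (119 - 1*34)*(-313) + (-9 - 18/12) = (119 - 34)*(-313) + (-9 - 18*1/12) = 85*(-313) + (-9 - 3/2) = -26605 - 21/2 = -53231/2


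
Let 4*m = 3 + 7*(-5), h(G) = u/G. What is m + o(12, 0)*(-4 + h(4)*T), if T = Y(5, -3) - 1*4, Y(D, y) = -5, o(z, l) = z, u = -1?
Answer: -29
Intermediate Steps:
h(G) = -1/G
T = -9 (T = -5 - 1*4 = -5 - 4 = -9)
m = -8 (m = (3 + 7*(-5))/4 = (3 - 35)/4 = (1/4)*(-32) = -8)
m + o(12, 0)*(-4 + h(4)*T) = -8 + 12*(-4 - 1/4*(-9)) = -8 + 12*(-4 + 9/4) = -8 + 12*(-7/4) = -8 - 21 = -29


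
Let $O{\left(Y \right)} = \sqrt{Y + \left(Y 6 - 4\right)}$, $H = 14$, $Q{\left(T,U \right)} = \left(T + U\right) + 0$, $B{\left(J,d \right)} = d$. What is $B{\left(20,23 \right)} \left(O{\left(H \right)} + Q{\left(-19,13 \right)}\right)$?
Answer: $-138 + 23 \sqrt{94} \approx 84.993$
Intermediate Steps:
$Q{\left(T,U \right)} = T + U$
$O{\left(Y \right)} = \sqrt{-4 + 7 Y}$ ($O{\left(Y \right)} = \sqrt{Y + \left(6 Y - 4\right)} = \sqrt{Y + \left(-4 + 6 Y\right)} = \sqrt{-4 + 7 Y}$)
$B{\left(20,23 \right)} \left(O{\left(H \right)} + Q{\left(-19,13 \right)}\right) = 23 \left(\sqrt{-4 + 7 \cdot 14} + \left(-19 + 13\right)\right) = 23 \left(\sqrt{-4 + 98} - 6\right) = 23 \left(\sqrt{94} - 6\right) = 23 \left(-6 + \sqrt{94}\right) = -138 + 23 \sqrt{94}$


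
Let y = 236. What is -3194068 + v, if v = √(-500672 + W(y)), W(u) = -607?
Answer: -3194068 + I*√501279 ≈ -3.1941e+6 + 708.01*I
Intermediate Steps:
v = I*√501279 (v = √(-500672 - 607) = √(-501279) = I*√501279 ≈ 708.01*I)
-3194068 + v = -3194068 + I*√501279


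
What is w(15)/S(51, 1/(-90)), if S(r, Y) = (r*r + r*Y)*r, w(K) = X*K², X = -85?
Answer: -11250/78013 ≈ -0.14421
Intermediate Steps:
w(K) = -85*K²
S(r, Y) = r*(r² + Y*r) (S(r, Y) = (r² + Y*r)*r = r*(r² + Y*r))
w(15)/S(51, 1/(-90)) = (-85*15²)/((51²*(1/(-90) + 51))) = (-85*225)/((2601*(-1/90 + 51))) = -19125/(2601*(4589/90)) = -19125/1326221/10 = -19125*10/1326221 = -11250/78013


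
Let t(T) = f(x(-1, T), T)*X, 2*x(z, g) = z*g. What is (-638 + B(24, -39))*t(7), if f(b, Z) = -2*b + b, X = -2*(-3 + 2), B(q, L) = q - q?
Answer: -4466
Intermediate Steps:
B(q, L) = 0
x(z, g) = g*z/2 (x(z, g) = (z*g)/2 = (g*z)/2 = g*z/2)
X = 2 (X = -2*(-1) = 2)
f(b, Z) = -b
t(T) = T (t(T) = -T*(-1)/2*2 = -(-1)*T/2*2 = (T/2)*2 = T)
(-638 + B(24, -39))*t(7) = (-638 + 0)*7 = -638*7 = -4466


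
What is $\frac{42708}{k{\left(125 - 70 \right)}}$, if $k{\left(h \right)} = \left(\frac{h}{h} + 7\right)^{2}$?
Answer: $\frac{10677}{16} \approx 667.31$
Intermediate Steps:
$k{\left(h \right)} = 64$ ($k{\left(h \right)} = \left(1 + 7\right)^{2} = 8^{2} = 64$)
$\frac{42708}{k{\left(125 - 70 \right)}} = \frac{42708}{64} = 42708 \cdot \frac{1}{64} = \frac{10677}{16}$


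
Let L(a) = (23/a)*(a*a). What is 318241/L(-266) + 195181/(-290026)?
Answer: -3339010058/63370681 ≈ -52.690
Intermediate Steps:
L(a) = 23*a (L(a) = (23/a)*a² = 23*a)
318241/L(-266) + 195181/(-290026) = 318241/((23*(-266))) + 195181/(-290026) = 318241/(-6118) + 195181*(-1/290026) = 318241*(-1/6118) - 195181/290026 = -45463/874 - 195181/290026 = -3339010058/63370681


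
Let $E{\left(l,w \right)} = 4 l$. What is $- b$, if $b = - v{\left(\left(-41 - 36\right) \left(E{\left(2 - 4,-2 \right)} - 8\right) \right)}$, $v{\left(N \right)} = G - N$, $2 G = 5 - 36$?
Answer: $- \frac{2495}{2} \approx -1247.5$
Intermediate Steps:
$G = - \frac{31}{2}$ ($G = \frac{5 - 36}{2} = \frac{1}{2} \left(-31\right) = - \frac{31}{2} \approx -15.5$)
$v{\left(N \right)} = - \frac{31}{2} - N$
$b = \frac{2495}{2}$ ($b = - (- \frac{31}{2} - \left(-41 - 36\right) \left(4 \left(2 - 4\right) - 8\right)) = - (- \frac{31}{2} - - 77 \left(4 \left(2 - 4\right) - 8\right)) = - (- \frac{31}{2} - - 77 \left(4 \left(-2\right) - 8\right)) = - (- \frac{31}{2} - - 77 \left(-8 - 8\right)) = - (- \frac{31}{2} - \left(-77\right) \left(-16\right)) = - (- \frac{31}{2} - 1232) = \left(-1\right) \left(- \frac{2495}{2}\right) = \frac{2495}{2} \approx 1247.5$)
$- b = \left(-1\right) \frac{2495}{2} = - \frac{2495}{2}$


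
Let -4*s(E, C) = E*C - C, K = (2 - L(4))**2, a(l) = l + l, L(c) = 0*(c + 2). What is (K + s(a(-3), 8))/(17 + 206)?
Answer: 18/223 ≈ 0.080717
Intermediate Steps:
L(c) = 0 (L(c) = 0*(2 + c) = 0)
a(l) = 2*l
K = 4 (K = (2 - 1*0)**2 = (2 + 0)**2 = 2**2 = 4)
s(E, C) = C/4 - C*E/4 (s(E, C) = -(E*C - C)/4 = -(C*E - C)/4 = -(-C + C*E)/4 = C/4 - C*E/4)
(K + s(a(-3), 8))/(17 + 206) = (4 + (1/4)*8*(1 - 2*(-3)))/(17 + 206) = (4 + (1/4)*8*(1 - 1*(-6)))/223 = (4 + (1/4)*8*(1 + 6))*(1/223) = (4 + (1/4)*8*7)*(1/223) = (4 + 14)*(1/223) = 18*(1/223) = 18/223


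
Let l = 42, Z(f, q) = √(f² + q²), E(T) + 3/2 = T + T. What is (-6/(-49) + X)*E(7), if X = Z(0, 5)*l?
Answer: 128700/49 ≈ 2626.5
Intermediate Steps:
E(T) = -3/2 + 2*T (E(T) = -3/2 + (T + T) = -3/2 + 2*T)
X = 210 (X = √(0² + 5²)*42 = √(0 + 25)*42 = √25*42 = 5*42 = 210)
(-6/(-49) + X)*E(7) = (-6/(-49) + 210)*(-3/2 + 2*7) = (-6*(-1/49) + 210)*(-3/2 + 14) = (6/49 + 210)*(25/2) = (10296/49)*(25/2) = 128700/49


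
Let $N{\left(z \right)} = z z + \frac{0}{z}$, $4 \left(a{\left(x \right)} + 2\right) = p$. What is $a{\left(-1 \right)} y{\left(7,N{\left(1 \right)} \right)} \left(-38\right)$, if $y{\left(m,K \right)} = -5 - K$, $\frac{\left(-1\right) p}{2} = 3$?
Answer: $-798$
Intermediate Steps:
$p = -6$ ($p = \left(-2\right) 3 = -6$)
$a{\left(x \right)} = - \frac{7}{2}$ ($a{\left(x \right)} = -2 + \frac{1}{4} \left(-6\right) = -2 - \frac{3}{2} = - \frac{7}{2}$)
$N{\left(z \right)} = z^{2}$ ($N{\left(z \right)} = z^{2} + 0 = z^{2}$)
$a{\left(-1 \right)} y{\left(7,N{\left(1 \right)} \right)} \left(-38\right) = - \frac{7 \left(-5 - 1^{2}\right)}{2} \left(-38\right) = - \frac{7 \left(-5 - 1\right)}{2} \left(-38\right) = \left(- \frac{7}{2}\right) \left(-6\right) \left(-38\right) = 21 \left(-38\right) = -798$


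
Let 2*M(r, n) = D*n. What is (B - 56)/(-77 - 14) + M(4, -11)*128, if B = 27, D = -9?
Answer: 576605/91 ≈ 6336.3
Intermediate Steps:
M(r, n) = -9*n/2 (M(r, n) = (-9*n)/2 = -9*n/2)
(B - 56)/(-77 - 14) + M(4, -11)*128 = (27 - 56)/(-77 - 14) - 9/2*(-11)*128 = -29/(-91) + (99/2)*128 = -29*(-1/91) + 6336 = 29/91 + 6336 = 576605/91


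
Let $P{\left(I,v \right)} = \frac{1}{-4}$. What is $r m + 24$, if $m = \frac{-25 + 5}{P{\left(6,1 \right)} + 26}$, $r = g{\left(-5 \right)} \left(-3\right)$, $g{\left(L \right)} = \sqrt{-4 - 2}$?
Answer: $24 + \frac{240 i \sqrt{6}}{103} \approx 24.0 + 5.7076 i$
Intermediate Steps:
$P{\left(I,v \right)} = - \frac{1}{4}$
$g{\left(L \right)} = i \sqrt{6}$ ($g{\left(L \right)} = \sqrt{-6} = i \sqrt{6}$)
$r = - 3 i \sqrt{6}$ ($r = i \sqrt{6} \left(-3\right) = - 3 i \sqrt{6} \approx - 7.3485 i$)
$m = - \frac{80}{103}$ ($m = \frac{-25 + 5}{- \frac{1}{4} + 26} = - \frac{20}{\frac{103}{4}} = \left(-20\right) \frac{4}{103} = - \frac{80}{103} \approx -0.7767$)
$r m + 24 = - 3 i \sqrt{6} \left(- \frac{80}{103}\right) + 24 = \frac{240 i \sqrt{6}}{103} + 24 = 24 + \frac{240 i \sqrt{6}}{103}$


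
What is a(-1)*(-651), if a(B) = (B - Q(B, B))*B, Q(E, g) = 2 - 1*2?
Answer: -651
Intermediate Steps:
Q(E, g) = 0 (Q(E, g) = 2 - 2 = 0)
a(B) = B² (a(B) = (B - 1*0)*B = (B + 0)*B = B*B = B²)
a(-1)*(-651) = (-1)²*(-651) = 1*(-651) = -651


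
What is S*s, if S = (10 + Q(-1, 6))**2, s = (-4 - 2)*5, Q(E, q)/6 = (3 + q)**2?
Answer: -7380480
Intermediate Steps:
Q(E, q) = 6*(3 + q)**2
s = -30 (s = -6*5 = -30)
S = 246016 (S = (10 + 6*(3 + 6)**2)**2 = (10 + 6*9**2)**2 = (10 + 6*81)**2 = (10 + 486)**2 = 496**2 = 246016)
S*s = 246016*(-30) = -7380480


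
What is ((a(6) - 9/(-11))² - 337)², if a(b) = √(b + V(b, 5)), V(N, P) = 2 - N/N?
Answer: 1588217229/14641 - 1434564*√7/1331 ≈ 1.0563e+5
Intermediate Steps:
V(N, P) = 1 (V(N, P) = 2 - 1*1 = 2 - 1 = 1)
a(b) = √(1 + b) (a(b) = √(b + 1) = √(1 + b))
((a(6) - 9/(-11))² - 337)² = ((√(1 + 6) - 9/(-11))² - 337)² = ((√7 - 9*(-1/11))² - 337)² = ((√7 + 9/11)² - 337)² = ((9/11 + √7)² - 337)² = (-337 + (9/11 + √7)²)²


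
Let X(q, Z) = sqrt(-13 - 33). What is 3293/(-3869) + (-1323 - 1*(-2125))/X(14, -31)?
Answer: -3293/3869 - 401*I*sqrt(46)/23 ≈ -0.85112 - 118.25*I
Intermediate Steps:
X(q, Z) = I*sqrt(46) (X(q, Z) = sqrt(-46) = I*sqrt(46))
3293/(-3869) + (-1323 - 1*(-2125))/X(14, -31) = 3293/(-3869) + (-1323 - 1*(-2125))/((I*sqrt(46))) = 3293*(-1/3869) + (-1323 + 2125)*(-I*sqrt(46)/46) = -3293/3869 + 802*(-I*sqrt(46)/46) = -3293/3869 - 401*I*sqrt(46)/23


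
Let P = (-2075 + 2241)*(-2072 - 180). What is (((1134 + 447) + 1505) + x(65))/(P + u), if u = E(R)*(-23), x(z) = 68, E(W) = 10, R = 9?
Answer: -1577/187031 ≈ -0.0084318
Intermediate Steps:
u = -230 (u = 10*(-23) = -230)
P = -373832 (P = 166*(-2252) = -373832)
(((1134 + 447) + 1505) + x(65))/(P + u) = (((1134 + 447) + 1505) + 68)/(-373832 - 230) = ((1581 + 1505) + 68)/(-374062) = (3086 + 68)*(-1/374062) = 3154*(-1/374062) = -1577/187031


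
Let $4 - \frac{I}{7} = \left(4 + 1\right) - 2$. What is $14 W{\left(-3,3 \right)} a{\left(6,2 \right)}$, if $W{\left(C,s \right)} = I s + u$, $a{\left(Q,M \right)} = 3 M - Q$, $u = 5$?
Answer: $0$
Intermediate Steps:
$I = 7$ ($I = 28 - 7 \left(\left(4 + 1\right) - 2\right) = 28 - 7 \left(5 - 2\right) = 28 - 21 = 7$)
$a{\left(Q,M \right)} = - Q + 3 M$
$W{\left(C,s \right)} = 5 + 7 s$ ($W{\left(C,s \right)} = 7 s + 5 = 5 + 7 s$)
$14 W{\left(-3,3 \right)} a{\left(6,2 \right)} = 14 \left(5 + 7 \cdot 3\right) \left(\left(-1\right) 6 + 3 \cdot 2\right) = 14 \left(5 + 21\right) \left(-6 + 6\right) = 14 \cdot 26 \cdot 0 = 364 \cdot 0 = 0$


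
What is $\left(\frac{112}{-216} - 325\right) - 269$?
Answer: $- \frac{16052}{27} \approx -594.52$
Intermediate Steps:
$\left(\frac{112}{-216} - 325\right) - 269 = \left(112 \left(- \frac{1}{216}\right) - 325\right) - 269 = \left(- \frac{14}{27} - 325\right) - 269 = - \frac{8789}{27} - 269 = - \frac{16052}{27}$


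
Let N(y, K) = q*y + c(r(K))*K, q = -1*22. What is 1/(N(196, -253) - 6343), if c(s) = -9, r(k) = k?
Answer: -1/8378 ≈ -0.00011936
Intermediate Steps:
q = -22
N(y, K) = -22*y - 9*K
1/(N(196, -253) - 6343) = 1/((-22*196 - 9*(-253)) - 6343) = 1/((-4312 + 2277) - 6343) = 1/(-2035 - 6343) = 1/(-8378) = -1/8378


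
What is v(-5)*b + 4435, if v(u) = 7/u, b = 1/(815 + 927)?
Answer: 38628843/8710 ≈ 4435.0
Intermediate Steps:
b = 1/1742 ≈ 0.00057405
v(-5)*b + 4435 = (7/(-5))*(1/1742) + 4435 = (7*(-⅕))*(1/1742) + 4435 = -7/5*1/1742 + 4435 = -7/8710 + 4435 = 38628843/8710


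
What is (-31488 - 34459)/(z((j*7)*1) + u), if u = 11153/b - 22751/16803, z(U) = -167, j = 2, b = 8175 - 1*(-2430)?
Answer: 3917159803935/9937523867 ≈ 394.18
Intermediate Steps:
b = 10605 (b = 8175 + 2430 = 10605)
u = -17956832/59398605 (u = 11153/10605 - 22751/16803 = -17956832/59398605 ≈ -0.30231)
(-31488 - 34459)/(z((j*7)*1) + u) = (-31488 - 34459)/(-167 - 17956832/59398605) = -65947/(-9937523867/59398605) = -65947*(-59398605/9937523867) = 3917159803935/9937523867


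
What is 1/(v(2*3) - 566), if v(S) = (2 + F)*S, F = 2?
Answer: -1/542 ≈ -0.0018450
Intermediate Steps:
v(S) = 4*S (v(S) = (2 + 2)*S = 4*S)
1/(v(2*3) - 566) = 1/(4*(2*3) - 566) = 1/(4*6 - 566) = 1/(24 - 566) = 1/(-542) = -1/542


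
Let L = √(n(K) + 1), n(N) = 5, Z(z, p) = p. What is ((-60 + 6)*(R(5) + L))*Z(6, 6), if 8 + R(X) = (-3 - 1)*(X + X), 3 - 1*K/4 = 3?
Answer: 15552 - 324*√6 ≈ 14758.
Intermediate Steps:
K = 0 (K = 12 - 4*3 = 12 - 12 = 0)
R(X) = -8 - 8*X (R(X) = -8 + (-3 - 1)*(X + X) = -8 - 8*X)
L = √6 (L = √(5 + 1) = √6 ≈ 2.4495)
((-60 + 6)*(R(5) + L))*Z(6, 6) = ((-60 + 6)*((-8 - 8*5) + √6))*6 = -54*((-8 - 40) + √6)*6 = -54*(-48 + √6)*6 = (2592 - 54*√6)*6 = 15552 - 324*√6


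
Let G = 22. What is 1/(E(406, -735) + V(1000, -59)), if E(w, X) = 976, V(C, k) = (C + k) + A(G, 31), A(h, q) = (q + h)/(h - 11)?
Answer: 11/21140 ≈ 0.00052034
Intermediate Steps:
A(h, q) = (h + q)/(-11 + h)
V(C, k) = 53/11 + C + k (V(C, k) = (C + k) + (22 + 31)/(-11 + 22) = (C + k) + 53/11 = 53/11 + C + k)
1/(E(406, -735) + V(1000, -59)) = 1/(976 + (53/11 + 1000 - 59)) = 1/(976 + 10404/11) = 1/(21140/11) = 11/21140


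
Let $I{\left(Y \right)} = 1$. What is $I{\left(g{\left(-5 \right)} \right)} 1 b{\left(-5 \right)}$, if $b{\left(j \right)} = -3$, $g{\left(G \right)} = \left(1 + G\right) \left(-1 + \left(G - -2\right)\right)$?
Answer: $-3$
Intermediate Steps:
$g{\left(G \right)} = \left(1 + G\right)^{2}$ ($g{\left(G \right)} = \left(1 + G\right) \left(-1 + \left(G + 2\right)\right) = \left(1 + G\right) \left(-1 + \left(2 + G\right)\right) = \left(1 + G\right) \left(1 + G\right) = \left(1 + G\right)^{2}$)
$I{\left(g{\left(-5 \right)} \right)} 1 b{\left(-5 \right)} = 1 \cdot 1 \left(-3\right) = 1 \left(-3\right) = -3$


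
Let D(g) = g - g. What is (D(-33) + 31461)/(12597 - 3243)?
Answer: 10487/3118 ≈ 3.3634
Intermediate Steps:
D(g) = 0
(D(-33) + 31461)/(12597 - 3243) = (0 + 31461)/(12597 - 3243) = 31461/9354 = 31461*(1/9354) = 10487/3118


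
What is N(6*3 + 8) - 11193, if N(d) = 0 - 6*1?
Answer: -11199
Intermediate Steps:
N(d) = -6 (N(d) = 0 - 6 = -6)
N(6*3 + 8) - 11193 = -6 - 11193 = -11199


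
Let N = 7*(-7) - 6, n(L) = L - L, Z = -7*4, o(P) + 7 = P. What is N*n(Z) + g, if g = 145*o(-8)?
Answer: -2175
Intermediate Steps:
o(P) = -7 + P
Z = -28
n(L) = 0
N = -55 (N = -49 - 6 = -55)
g = -2175 (g = 145*(-7 - 8) = 145*(-15) = -2175)
N*n(Z) + g = -55*0 - 2175 = 0 - 2175 = -2175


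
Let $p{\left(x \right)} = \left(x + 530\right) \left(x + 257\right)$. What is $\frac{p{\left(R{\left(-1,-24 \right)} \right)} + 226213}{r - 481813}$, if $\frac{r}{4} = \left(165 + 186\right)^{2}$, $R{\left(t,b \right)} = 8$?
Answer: $\frac{368783}{10991} \approx 33.553$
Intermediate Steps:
$p{\left(x \right)} = \left(257 + x\right) \left(530 + x\right)$ ($p{\left(x \right)} = \left(530 + x\right) \left(257 + x\right) = \left(257 + x\right) \left(530 + x\right)$)
$r = 492804$ ($r = 4 \left(165 + 186\right)^{2} = 4 \cdot 351^{2} = 4 \cdot 123201 = 492804$)
$\frac{p{\left(R{\left(-1,-24 \right)} \right)} + 226213}{r - 481813} = \frac{\left(136210 + 8^{2} + 787 \cdot 8\right) + 226213}{492804 - 481813} = \frac{\left(136210 + 64 + 6296\right) + 226213}{10991} = \left(142570 + 226213\right) \frac{1}{10991} = 368783 \cdot \frac{1}{10991} = \frac{368783}{10991}$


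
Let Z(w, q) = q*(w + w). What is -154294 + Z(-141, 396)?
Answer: -265966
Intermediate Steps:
Z(w, q) = 2*q*w (Z(w, q) = q*(2*w) = 2*q*w)
-154294 + Z(-141, 396) = -154294 + 2*396*(-141) = -154294 - 111672 = -265966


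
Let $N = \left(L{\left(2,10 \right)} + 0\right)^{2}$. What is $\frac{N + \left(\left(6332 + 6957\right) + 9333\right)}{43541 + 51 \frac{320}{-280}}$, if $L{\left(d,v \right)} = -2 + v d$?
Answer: $\frac{160622}{304379} \approx 0.5277$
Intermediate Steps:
$L{\left(d,v \right)} = -2 + d v$
$N = 324$ ($N = \left(\left(-2 + 2 \cdot 10\right) + 0\right)^{2} = \left(\left(-2 + 20\right) + 0\right)^{2} = \left(18 + 0\right)^{2} = 18^{2} = 324$)
$\frac{N + \left(\left(6332 + 6957\right) + 9333\right)}{43541 + 51 \frac{320}{-280}} = \frac{324 + \left(\left(6332 + 6957\right) + 9333\right)}{43541 + 51 \frac{320}{-280}} = \frac{324 + \left(13289 + 9333\right)}{43541 + 51 \cdot 320 \left(- \frac{1}{280}\right)} = \frac{324 + 22622}{43541 + 51 \left(- \frac{8}{7}\right)} = \frac{22946}{43541 - \frac{408}{7}} = \frac{22946}{\frac{304379}{7}} = 22946 \cdot \frac{7}{304379} = \frac{160622}{304379}$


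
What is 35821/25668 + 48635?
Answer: 1248399001/25668 ≈ 48636.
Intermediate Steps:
35821/25668 + 48635 = 1248399001/25668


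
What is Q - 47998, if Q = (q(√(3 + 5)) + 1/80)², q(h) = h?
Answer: -307135999/6400 + √2/20 ≈ -47990.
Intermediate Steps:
Q = (1/80 + 2*√2)² (Q = (√(3 + 5) + 1/80)² = (√8 + 1/80)² = (2*√2 + 1/80)² = (1/80 + 2*√2)² ≈ 8.0709)
Q - 47998 = (51201/6400 + √2/20) - 47998 = -307135999/6400 + √2/20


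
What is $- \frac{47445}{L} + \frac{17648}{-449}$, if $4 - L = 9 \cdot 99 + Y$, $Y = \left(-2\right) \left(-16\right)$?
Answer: $\frac{5084293}{412631} \approx 12.322$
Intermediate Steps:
$Y = 32$
$L = -919$ ($L = 4 - \left(9 \cdot 99 + 32\right) = 4 - \left(891 + 32\right) = 4 - 923 = -919$)
$- \frac{47445}{L} + \frac{17648}{-449} = - \frac{47445}{-919} + \frac{17648}{-449} = \left(-47445\right) \left(- \frac{1}{919}\right) + 17648 \left(- \frac{1}{449}\right) = \frac{47445}{919} - \frac{17648}{449} = \frac{5084293}{412631}$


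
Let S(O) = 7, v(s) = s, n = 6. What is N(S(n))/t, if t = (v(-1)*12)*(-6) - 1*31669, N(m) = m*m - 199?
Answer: 150/31597 ≈ 0.0047473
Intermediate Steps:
N(m) = -199 + m**2 (N(m) = m**2 - 199 = -199 + m**2)
t = -31597 (t = -1*12*(-6) - 1*31669 = -12*(-6) - 31669 = 72 - 31669 = -31597)
N(S(n))/t = (-199 + 7**2)/(-31597) = (-199 + 49)*(-1/31597) = -150*(-1/31597) = 150/31597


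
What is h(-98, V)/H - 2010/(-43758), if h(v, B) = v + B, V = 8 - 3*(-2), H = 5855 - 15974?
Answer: 1334159/24599289 ≈ 0.054236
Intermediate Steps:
H = -10119
V = 14 (V = 8 + 6 = 14)
h(v, B) = B + v
h(-98, V)/H - 2010/(-43758) = (14 - 98)/(-10119) - 2010/(-43758) = -84*(-1/10119) - 2010*(-1/43758) = 28/3373 + 335/7293 = 1334159/24599289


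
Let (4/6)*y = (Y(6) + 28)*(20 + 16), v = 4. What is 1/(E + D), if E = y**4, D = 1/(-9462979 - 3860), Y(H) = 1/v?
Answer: 151469424/820302097089896937623 ≈ 1.8465e-13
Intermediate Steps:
Y(H) = 1/4
y = 3051/2 (y = 3*((1/4 + 28)*(20 + 16))/2 = 3*((113/4)*36)/2 = (3/2)*1017 = 3051/2 ≈ 1525.5)
D = -1/9466839 (D = 1/(-9466839) = -1/9466839 ≈ -1.0563e-7)
E = 86650052577201/16 (E = (3051/2)**4 = 86650052577201/16 ≈ 5.4156e+12)
1/(E + D) = 1/(86650052577201/16 - 1/9466839) = 1/(820302097089896937623/151469424) = 151469424/820302097089896937623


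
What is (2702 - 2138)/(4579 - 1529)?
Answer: 282/1525 ≈ 0.18492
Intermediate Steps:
(2702 - 2138)/(4579 - 1529) = 564/3050 = 564*(1/3050) = 282/1525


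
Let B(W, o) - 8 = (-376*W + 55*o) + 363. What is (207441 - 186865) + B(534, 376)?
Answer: -159157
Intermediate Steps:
B(W, o) = 371 - 376*W + 55*o (B(W, o) = 8 + ((-376*W + 55*o) + 363) = 8 + (363 - 376*W + 55*o) = 371 - 376*W + 55*o)
(207441 - 186865) + B(534, 376) = (207441 - 186865) + (371 - 376*534 + 55*376) = 20576 + (371 - 200784 + 20680) = 20576 - 179733 = -159157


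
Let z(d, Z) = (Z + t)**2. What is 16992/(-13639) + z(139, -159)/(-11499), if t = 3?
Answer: -175769904/52278287 ≈ -3.3622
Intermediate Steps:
z(d, Z) = (3 + Z)**2 (z(d, Z) = (Z + 3)**2 = (3 + Z)**2)
16992/(-13639) + z(139, -159)/(-11499) = 16992/(-13639) + (3 - 159)**2/(-11499) = 16992*(-1/13639) + (-156)**2*(-1/11499) = -16992/13639 + 24336*(-1/11499) = -16992/13639 - 8112/3833 = -175769904/52278287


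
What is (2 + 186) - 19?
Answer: 169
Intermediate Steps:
(2 + 186) - 19 = 188 - 19 = 169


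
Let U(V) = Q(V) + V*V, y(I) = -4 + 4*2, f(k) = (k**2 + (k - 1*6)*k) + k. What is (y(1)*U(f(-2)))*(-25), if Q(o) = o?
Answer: -34200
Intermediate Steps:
f(k) = k + k**2 + k*(-6 + k) (f(k) = (k**2 + (k - 6)*k) + k = (k**2 + (-6 + k)*k) + k = (k**2 + k*(-6 + k)) + k = k + k**2 + k*(-6 + k))
y(I) = 4 (y(I) = -4 + 8 = 4)
U(V) = V + V**2 (U(V) = V + V*V = V + V**2)
(y(1)*U(f(-2)))*(-25) = (4*((-2*(-5 + 2*(-2)))*(1 - 2*(-5 + 2*(-2)))))*(-25) = (4*((-2*(-5 - 4))*(1 - 2*(-5 - 4))))*(-25) = (4*((-2*(-9))*(1 - 2*(-9))))*(-25) = (4*(18*(1 + 18)))*(-25) = (4*(18*19))*(-25) = (4*342)*(-25) = 1368*(-25) = -34200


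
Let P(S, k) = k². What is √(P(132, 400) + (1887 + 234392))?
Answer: 3*√44031 ≈ 629.51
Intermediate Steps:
√(P(132, 400) + (1887 + 234392)) = √(400² + (1887 + 234392)) = √(160000 + 236279) = √396279 = 3*√44031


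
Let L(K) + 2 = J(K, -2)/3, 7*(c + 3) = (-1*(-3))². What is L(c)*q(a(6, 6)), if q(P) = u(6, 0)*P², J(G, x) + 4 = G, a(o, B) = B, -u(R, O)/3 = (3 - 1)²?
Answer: 11808/7 ≈ 1686.9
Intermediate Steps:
u(R, O) = -12 (u(R, O) = -3*(3 - 1)² = -3*2² = -3*4 = -12)
J(G, x) = -4 + G
c = -12/7 (c = -3 + (-1*(-3))²/7 = -3 + (⅐)*3² = -3 + (⅐)*9 = -3 + 9/7 = -12/7 ≈ -1.7143)
L(K) = -10/3 + K/3 (L(K) = -2 + (-4 + K)/3 = -2 + (-4 + K)*(⅓) = -2 + (-4/3 + K/3) = -10/3 + K/3)
q(P) = -12*P²
L(c)*q(a(6, 6)) = (-10/3 + (⅓)*(-12/7))*(-12*6²) = (-10/3 - 4/7)*(-12*36) = -82/21*(-432) = 11808/7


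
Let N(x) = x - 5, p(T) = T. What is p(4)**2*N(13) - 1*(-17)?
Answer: 145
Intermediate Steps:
N(x) = -5 + x
p(4)**2*N(13) - 1*(-17) = 4**2*(-5 + 13) - 1*(-17) = 16*8 + 17 = 128 + 17 = 145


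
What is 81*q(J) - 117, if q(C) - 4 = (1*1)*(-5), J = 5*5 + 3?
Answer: -198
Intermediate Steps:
J = 28 (J = 25 + 3 = 28)
q(C) = -1 (q(C) = 4 + (1*1)*(-5) = 4 + 1*(-5) = 4 - 5 = -1)
81*q(J) - 117 = 81*(-1) - 117 = -81 - 117 = -198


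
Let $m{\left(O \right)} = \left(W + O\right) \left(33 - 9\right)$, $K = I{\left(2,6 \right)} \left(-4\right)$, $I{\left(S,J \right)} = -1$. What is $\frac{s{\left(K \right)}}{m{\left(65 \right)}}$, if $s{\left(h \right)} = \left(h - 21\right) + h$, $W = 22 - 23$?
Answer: $- \frac{13}{1536} \approx -0.0084635$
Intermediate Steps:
$W = -1$ ($W = 22 - 23 = -1$)
$K = 4$ ($K = \left(-1\right) \left(-4\right) = 4$)
$m{\left(O \right)} = -24 + 24 O$ ($m{\left(O \right)} = \left(-1 + O\right) \left(33 - 9\right) = \left(-1 + O\right) 24 = -24 + 24 O$)
$s{\left(h \right)} = -21 + 2 h$ ($s{\left(h \right)} = \left(-21 + h\right) + h = -21 + 2 h$)
$\frac{s{\left(K \right)}}{m{\left(65 \right)}} = \frac{-21 + 2 \cdot 4}{-24 + 24 \cdot 65} = \frac{-21 + 8}{-24 + 1560} = - \frac{13}{1536}$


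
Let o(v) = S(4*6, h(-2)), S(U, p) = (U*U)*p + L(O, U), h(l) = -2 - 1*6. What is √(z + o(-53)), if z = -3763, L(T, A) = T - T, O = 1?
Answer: I*√8371 ≈ 91.493*I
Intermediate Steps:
L(T, A) = 0
h(l) = -8 (h(l) = -2 - 6 = -8)
S(U, p) = p*U² (S(U, p) = (U*U)*p + 0 = U²*p + 0 = p*U² + 0 = p*U²)
o(v) = -4608 (o(v) = -8*(4*6)² = -8*24² = -8*576 = -4608)
√(z + o(-53)) = √(-3763 - 4608) = √(-8371) = I*√8371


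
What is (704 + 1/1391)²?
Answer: 958959940225/1934881 ≈ 4.9562e+5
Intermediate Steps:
(704 + 1/1391)² = (979265/1391)² = 958959940225/1934881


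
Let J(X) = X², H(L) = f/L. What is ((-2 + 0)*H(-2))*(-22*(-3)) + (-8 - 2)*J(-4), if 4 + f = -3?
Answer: -622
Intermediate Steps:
f = -7 (f = -4 - 3 = -7)
H(L) = -7/L
((-2 + 0)*H(-2))*(-22*(-3)) + (-8 - 2)*J(-4) = ((-2 + 0)*(-7/(-2)))*(-22*(-3)) + (-8 - 2)*(-4)² = -(-14)*(-1)/2*66 - 10*16 = -2*7/2*66 - 160 = -7*66 - 160 = -462 - 160 = -622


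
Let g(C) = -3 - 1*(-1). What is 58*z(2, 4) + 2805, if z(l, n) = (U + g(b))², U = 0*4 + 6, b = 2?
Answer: 3733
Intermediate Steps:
g(C) = -2 (g(C) = -3 + 1 = -2)
U = 6 (U = 0 + 6 = 6)
z(l, n) = 16 (z(l, n) = (6 - 2)² = 4² = 16)
58*z(2, 4) + 2805 = 58*16 + 2805 = 928 + 2805 = 3733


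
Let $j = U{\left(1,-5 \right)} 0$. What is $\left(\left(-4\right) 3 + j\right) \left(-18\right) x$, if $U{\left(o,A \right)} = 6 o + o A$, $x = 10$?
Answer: $2160$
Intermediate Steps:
$U{\left(o,A \right)} = 6 o + A o$
$j = 0$ ($j = 1 \left(6 - 5\right) 0 = 1 \cdot 1 \cdot 0 = 1 \cdot 0 = 0$)
$\left(\left(-4\right) 3 + j\right) \left(-18\right) x = \left(\left(-4\right) 3 + 0\right) \left(-18\right) 10 = \left(-12 + 0\right) \left(-18\right) 10 = \left(-12\right) \left(-18\right) 10 = 216 \cdot 10 = 2160$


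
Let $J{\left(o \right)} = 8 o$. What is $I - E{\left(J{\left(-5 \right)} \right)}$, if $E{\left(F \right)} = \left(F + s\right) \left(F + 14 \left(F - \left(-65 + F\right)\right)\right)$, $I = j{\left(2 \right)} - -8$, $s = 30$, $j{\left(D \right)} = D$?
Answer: $8710$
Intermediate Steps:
$I = 10$ ($I = 2 - -8 = 2 + 8 = 10$)
$E{\left(F \right)} = \left(30 + F\right) \left(910 + F\right)$ ($E{\left(F \right)} = \left(F + 30\right) \left(F + 14 \left(F - \left(-65 + F\right)\right)\right) = \left(30 + F\right) \left(F + 14 \cdot 65\right) = \left(30 + F\right) \left(F + 910\right) = \left(30 + F\right) \left(910 + F\right)$)
$I - E{\left(J{\left(-5 \right)} \right)} = 10 - \left(27300 + \left(8 \left(-5\right)\right)^{2} + 940 \cdot 8 \left(-5\right)\right) = 10 - \left(27300 + \left(-40\right)^{2} + 940 \left(-40\right)\right) = 10 - \left(27300 + 1600 - 37600\right) = 10 - -8700 = 10 + 8700 = 8710$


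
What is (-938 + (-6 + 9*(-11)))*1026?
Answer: -1070118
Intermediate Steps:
(-938 + (-6 + 9*(-11)))*1026 = (-938 + (-6 - 99))*1026 = (-938 - 105)*1026 = -1043*1026 = -1070118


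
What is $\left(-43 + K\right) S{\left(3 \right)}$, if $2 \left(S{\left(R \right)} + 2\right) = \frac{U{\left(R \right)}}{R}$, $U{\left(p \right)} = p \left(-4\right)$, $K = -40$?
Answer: $332$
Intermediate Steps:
$U{\left(p \right)} = - 4 p$
$S{\left(R \right)} = -4$ ($S{\left(R \right)} = -2 + \frac{- 4 R \frac{1}{R}}{2} = -2 + \frac{1}{2} \left(-4\right) = -2 - 2 = -4$)
$\left(-43 + K\right) S{\left(3 \right)} = \left(-43 - 40\right) \left(-4\right) = \left(-83\right) \left(-4\right) = 332$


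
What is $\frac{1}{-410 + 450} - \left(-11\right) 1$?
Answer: $\frac{441}{40} \approx 11.025$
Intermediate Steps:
$\frac{1}{-410 + 450} - \left(-11\right) 1 = \frac{1}{40} - -11 = \frac{1}{40} + 11 = \frac{441}{40}$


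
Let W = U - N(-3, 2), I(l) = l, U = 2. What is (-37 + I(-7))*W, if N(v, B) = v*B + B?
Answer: -264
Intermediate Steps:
N(v, B) = B + B*v (N(v, B) = B*v + B = B + B*v)
W = 6 (W = 2 - 2*(1 - 3) = 2 - 2*(-2) = 2 - 1*(-4) = 2 + 4 = 6)
(-37 + I(-7))*W = (-37 - 7)*6 = -44*6 = -264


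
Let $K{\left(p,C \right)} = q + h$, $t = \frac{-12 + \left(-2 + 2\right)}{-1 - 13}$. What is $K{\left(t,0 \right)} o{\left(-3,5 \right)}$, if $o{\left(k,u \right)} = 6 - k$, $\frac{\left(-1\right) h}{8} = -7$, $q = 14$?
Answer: $630$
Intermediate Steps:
$h = 56$ ($h = \left(-8\right) \left(-7\right) = 56$)
$t = \frac{6}{7}$ ($t = \frac{-12 + 0}{-14} = \left(-12\right) \left(- \frac{1}{14}\right) = \frac{6}{7} \approx 0.85714$)
$K{\left(p,C \right)} = 70$ ($K{\left(p,C \right)} = 14 + 56 = 70$)
$K{\left(t,0 \right)} o{\left(-3,5 \right)} = 70 \left(6 - -3\right) = 70 \left(6 + 3\right) = 70 \cdot 9 = 630$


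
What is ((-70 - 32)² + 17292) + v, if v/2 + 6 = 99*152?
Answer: 57780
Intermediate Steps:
v = 30084 (v = -12 + 2*(99*152) = -12 + 2*15048 = -12 + 30096 = 30084)
((-70 - 32)² + 17292) + v = ((-70 - 32)² + 17292) + 30084 = ((-102)² + 17292) + 30084 = (10404 + 17292) + 30084 = 27696 + 30084 = 57780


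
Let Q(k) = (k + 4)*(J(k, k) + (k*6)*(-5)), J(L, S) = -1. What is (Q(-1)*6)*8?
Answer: 4176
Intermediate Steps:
Q(k) = (-1 - 30*k)*(4 + k) (Q(k) = (k + 4)*(-1 + (k*6)*(-5)) = (4 + k)*(-1 + (6*k)*(-5)) = (4 + k)*(-1 - 30*k) = (-1 - 30*k)*(4 + k))
(Q(-1)*6)*8 = ((-4 - 121*(-1) - 30*(-1)²)*6)*8 = ((-4 + 121 - 30*1)*6)*8 = ((-4 + 121 - 30)*6)*8 = (87*6)*8 = 522*8 = 4176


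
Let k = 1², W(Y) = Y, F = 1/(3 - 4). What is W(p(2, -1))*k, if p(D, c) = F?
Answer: -1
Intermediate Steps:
F = -1 (F = 1/(-1) = -1)
p(D, c) = -1
k = 1
W(p(2, -1))*k = -1*1 = -1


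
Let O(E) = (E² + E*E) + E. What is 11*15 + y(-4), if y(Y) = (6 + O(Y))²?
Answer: 1321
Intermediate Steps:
O(E) = E + 2*E² (O(E) = (E² + E²) + E = 2*E² + E = E + 2*E²)
y(Y) = (6 + Y*(1 + 2*Y))²
11*15 + y(-4) = 11*15 + (6 - 4*(1 + 2*(-4)))² = 165 + (6 - 4*(1 - 8))² = 165 + (6 - 4*(-7))² = 165 + (6 + 28)² = 165 + 34² = 165 + 1156 = 1321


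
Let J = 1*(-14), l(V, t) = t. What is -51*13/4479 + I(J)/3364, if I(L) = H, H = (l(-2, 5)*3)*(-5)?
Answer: -855419/5022452 ≈ -0.17032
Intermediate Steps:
J = -14
H = -75 (H = (5*3)*(-5) = 15*(-5) = -75)
I(L) = -75
-51*13/4479 + I(J)/3364 = -51*13/4479 - 75/3364 = -663*1/4479 - 75*1/3364 = -221/1493 - 75/3364 = -855419/5022452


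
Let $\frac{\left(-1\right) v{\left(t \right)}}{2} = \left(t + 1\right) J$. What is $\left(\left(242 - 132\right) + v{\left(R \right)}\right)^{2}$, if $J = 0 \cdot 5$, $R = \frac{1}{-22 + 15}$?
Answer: $12100$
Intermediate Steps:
$R = - \frac{1}{7}$ ($R = \frac{1}{-7} = - \frac{1}{7} \approx -0.14286$)
$J = 0$
$v{\left(t \right)} = 0$ ($v{\left(t \right)} = - 2 \left(t + 1\right) 0 = - 2 \left(1 + t\right) 0 = \left(-2\right) 0 = 0$)
$\left(\left(242 - 132\right) + v{\left(R \right)}\right)^{2} = \left(\left(242 - 132\right) + 0\right)^{2} = \left(110 + 0\right)^{2} = 110^{2} = 12100$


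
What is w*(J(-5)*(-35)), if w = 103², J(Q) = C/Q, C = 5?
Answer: 371315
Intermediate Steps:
J(Q) = 5/Q
w = 10609
w*(J(-5)*(-35)) = 10609*((5/(-5))*(-35)) = 10609*((5*(-⅕))*(-35)) = 10609*(-1*(-35)) = 10609*35 = 371315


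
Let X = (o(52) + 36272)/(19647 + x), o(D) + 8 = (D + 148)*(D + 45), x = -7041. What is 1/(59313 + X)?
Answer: 6303/373877671 ≈ 1.6858e-5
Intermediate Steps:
o(D) = -8 + (45 + D)*(148 + D) (o(D) = -8 + (D + 148)*(D + 45) = -8 + (148 + D)*(45 + D) = -8 + (45 + D)*(148 + D))
X = 27832/6303 (X = ((6652 + 52² + 193*52) + 36272)/(19647 - 7041) = ((6652 + 2704 + 10036) + 36272)/12606 = (19392 + 36272)*(1/12606) = 55664*(1/12606) = 27832/6303 ≈ 4.4157)
1/(59313 + X) = 1/(59313 + 27832/6303) = 1/(373877671/6303) = 6303/373877671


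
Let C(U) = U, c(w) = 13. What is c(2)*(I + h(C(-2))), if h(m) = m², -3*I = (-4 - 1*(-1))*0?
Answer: 52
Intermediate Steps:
I = 0 (I = -(-4 - 1*(-1))*0/3 = -(-4 + 1)*0/3 = -(-1)*0 = -⅓*0 = 0)
c(2)*(I + h(C(-2))) = 13*(0 + (-2)²) = 13*(0 + 4) = 13*4 = 52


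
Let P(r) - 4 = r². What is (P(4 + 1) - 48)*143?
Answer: -2717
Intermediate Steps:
P(r) = 4 + r²
(P(4 + 1) - 48)*143 = ((4 + (4 + 1)²) - 48)*143 = ((4 + 5²) - 48)*143 = ((4 + 25) - 48)*143 = (29 - 48)*143 = -19*143 = -2717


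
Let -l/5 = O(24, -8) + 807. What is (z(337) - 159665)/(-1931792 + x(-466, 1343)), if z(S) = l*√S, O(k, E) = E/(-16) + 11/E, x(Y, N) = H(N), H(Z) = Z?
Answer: 159665/1930449 + 32245*√337/15443592 ≈ 0.12104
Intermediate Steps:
x(Y, N) = N
O(k, E) = 11/E - E/16 (O(k, E) = E*(-1/16) + 11/E = -E/16 + 11/E = 11/E - E/16)
l = -32245/8 (l = -5*((11/(-8) - 1/16*(-8)) + 807) = -5*((11*(-⅛) + ½) + 807) = -5*((-11/8 + ½) + 807) = -5*(-7/8 + 807) = -5*6449/8 = -32245/8 ≈ -4030.6)
z(S) = -32245*√S/8
(z(337) - 159665)/(-1931792 + x(-466, 1343)) = (-32245*√337/8 - 159665)/(-1931792 + 1343) = (-159665 - 32245*√337/8)/(-1930449) = (-159665 - 32245*√337/8)*(-1/1930449) = 159665/1930449 + 32245*√337/15443592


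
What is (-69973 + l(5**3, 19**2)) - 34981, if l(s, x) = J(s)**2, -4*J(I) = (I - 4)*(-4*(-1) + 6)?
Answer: -53791/4 ≈ -13448.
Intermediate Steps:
J(I) = 10 - 5*I/2 (J(I) = -(I - 4)*(-4*(-1) + 6)/4 = -(-4 + I)*(4 + 6)/4 = -(-4 + I)*10/4 = -(-40 + 10*I)/4 = 10 - 5*I/2)
l(s, x) = (10 - 5*s/2)**2
(-69973 + l(5**3, 19**2)) - 34981 = (-69973 + 25*(-4 + 5**3)**2/4) - 34981 = (-69973 + 25*(-4 + 125)**2/4) - 34981 = (-69973 + (25/4)*121**2) - 34981 = (-69973 + (25/4)*14641) - 34981 = (-69973 + 366025/4) - 34981 = 86133/4 - 34981 = -53791/4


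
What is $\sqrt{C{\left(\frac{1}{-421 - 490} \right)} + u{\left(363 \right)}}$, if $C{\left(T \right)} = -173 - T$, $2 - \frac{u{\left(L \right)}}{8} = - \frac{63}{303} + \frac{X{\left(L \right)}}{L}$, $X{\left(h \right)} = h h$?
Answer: $\frac{i \sqrt{25900408441742}}{92011} \approx 55.311 i$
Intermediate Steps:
$X{\left(h \right)} = h^{2}$
$u{\left(L \right)} = \frac{1784}{101} - 8 L$ ($u{\left(L \right)} = 16 - 8 \left(- \frac{63}{303} + \frac{L^{2}}{L}\right) = 16 - 8 \left(\left(-63\right) \frac{1}{303} + L\right) = 16 - 8 \left(- \frac{21}{101} + L\right) = 16 - \left(- \frac{168}{101} + 8 L\right) = \frac{1784}{101} - 8 L$)
$\sqrt{C{\left(\frac{1}{-421 - 490} \right)} + u{\left(363 \right)}} = \sqrt{\left(-173 - \frac{1}{-421 - 490}\right) + \left(\frac{1784}{101} - 2904\right)} = \sqrt{\left(-173 - \frac{1}{-911}\right) + \left(\frac{1784}{101} - 2904\right)} = \sqrt{\left(-173 - - \frac{1}{911}\right) - \frac{291520}{101}} = \sqrt{\left(-173 + \frac{1}{911}\right) - \frac{291520}{101}} = \sqrt{- \frac{157602}{911} - \frac{291520}{101}} = \sqrt{- \frac{281492522}{92011}} = \frac{i \sqrt{25900408441742}}{92011}$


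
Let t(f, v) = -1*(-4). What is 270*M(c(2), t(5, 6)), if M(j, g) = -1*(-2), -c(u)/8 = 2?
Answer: 540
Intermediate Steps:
t(f, v) = 4
c(u) = -16 (c(u) = -8*2 = -16)
M(j, g) = 2
270*M(c(2), t(5, 6)) = 270*2 = 540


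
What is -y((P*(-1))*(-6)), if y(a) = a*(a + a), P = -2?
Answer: -288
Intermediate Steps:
y(a) = 2*a² (y(a) = a*(2*a) = 2*a²)
-y((P*(-1))*(-6)) = -2*(-2*(-1)*(-6))² = -2*(2*(-6))² = -2*(-12)² = -2*144 = -1*288 = -288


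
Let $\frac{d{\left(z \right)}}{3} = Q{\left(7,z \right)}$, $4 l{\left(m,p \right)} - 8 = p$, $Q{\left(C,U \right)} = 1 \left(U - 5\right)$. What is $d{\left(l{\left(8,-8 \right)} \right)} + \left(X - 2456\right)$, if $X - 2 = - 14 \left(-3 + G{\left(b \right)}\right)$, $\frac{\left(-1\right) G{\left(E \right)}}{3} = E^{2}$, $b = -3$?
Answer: $-2049$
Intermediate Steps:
$Q{\left(C,U \right)} = -5 + U$ ($Q{\left(C,U \right)} = 1 \left(-5 + U\right) = -5 + U$)
$l{\left(m,p \right)} = 2 + \frac{p}{4}$
$G{\left(E \right)} = - 3 E^{2}$
$d{\left(z \right)} = -15 + 3 z$ ($d{\left(z \right)} = 3 \left(-5 + z\right) = -15 + 3 z$)
$X = 422$ ($X = 2 - 14 \left(-3 - 3 \left(-3\right)^{2}\right) = 2 - 14 \left(-3 - 27\right) = 2 - -420 = 2 + 420 = 422$)
$d{\left(l{\left(8,-8 \right)} \right)} + \left(X - 2456\right) = \left(-15 + 3 \left(2 + \frac{1}{4} \left(-8\right)\right)\right) + \left(422 - 2456\right) = \left(-15 + 3 \left(2 - 2\right)\right) - 2034 = \left(-15 + 3 \cdot 0\right) - 2034 = \left(-15 + 0\right) - 2034 = -15 - 2034 = -2049$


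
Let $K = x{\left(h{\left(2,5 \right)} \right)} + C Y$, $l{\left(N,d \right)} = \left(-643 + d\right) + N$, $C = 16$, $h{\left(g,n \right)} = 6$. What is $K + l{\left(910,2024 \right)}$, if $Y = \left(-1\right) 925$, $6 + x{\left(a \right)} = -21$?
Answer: $-12536$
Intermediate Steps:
$x{\left(a \right)} = -27$ ($x{\left(a \right)} = -6 - 21 = -27$)
$Y = -925$
$l{\left(N,d \right)} = -643 + N + d$
$K = -14827$ ($K = -27 + 16 \left(-925\right) = -27 - 14800 = -14827$)
$K + l{\left(910,2024 \right)} = -14827 + \left(-643 + 910 + 2024\right) = -14827 + 2291 = -12536$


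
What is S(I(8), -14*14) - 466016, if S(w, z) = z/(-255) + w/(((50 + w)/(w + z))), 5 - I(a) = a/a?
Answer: -356512532/765 ≈ -4.6603e+5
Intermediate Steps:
I(a) = 4 (I(a) = 5 - a/a = 5 - 1*1 = 5 - 1 = 4)
S(w, z) = -z/255 + w*(w + z)/(50 + w) (S(w, z) = z*(-1/255) + w/(((50 + w)/(w + z))) = -z/255 + w*((w + z)/(50 + w)) = -z/255 + w*(w + z)/(50 + w))
S(I(8), -14*14) - 466016 = (-(-700)*14 + 255*4**2 + 254*4*(-14*14))/(255*(50 + 4)) - 466016 = (1/255)*(-50*(-196) + 255*16 + 254*4*(-196))/54 - 466016 = (1/255)*(1/54)*(9800 + 4080 - 199136) - 466016 = (1/255)*(1/54)*(-185256) - 466016 = -10292/765 - 466016 = -356512532/765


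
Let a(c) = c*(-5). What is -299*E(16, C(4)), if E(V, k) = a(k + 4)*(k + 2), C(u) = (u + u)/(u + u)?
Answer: 22425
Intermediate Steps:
C(u) = 1 (C(u) = (2*u)/((2*u)) = (2*u)*(1/(2*u)) = 1)
a(c) = -5*c
E(V, k) = (-20 - 5*k)*(2 + k) (E(V, k) = (-5*(k + 4))*(k + 2) = (-5*(4 + k))*(2 + k) = (-20 - 5*k)*(2 + k))
-299*E(16, C(4)) = -1495*(-4 - 1*1)*(2 + 1) = -1495*(-4 - 1)*3 = -1495*(-5)*3 = -299*(-75) = 22425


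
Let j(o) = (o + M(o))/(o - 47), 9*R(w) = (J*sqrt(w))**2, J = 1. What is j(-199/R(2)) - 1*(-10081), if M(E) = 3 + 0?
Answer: 3800894/377 ≈ 10082.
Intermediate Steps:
M(E) = 3
R(w) = w/9 (R(w) = (1*sqrt(w))**2/9 = (sqrt(w))**2/9 = w/9)
j(o) = (3 + o)/(-47 + o) (j(o) = (o + 3)/(o - 47) = (3 + o)/(-47 + o))
j(-199/R(2)) - 1*(-10081) = (3 - 199/((1/9)*2))/(-47 - 199/((1/9)*2)) - 1*(-10081) = (3 - 199/2/9)/(-47 - 199/2/9) + 10081 = (3 - 199*9/2)/(-47 - 199*9/2) + 10081 = (3 - 1791/2)/(-47 - 1791/2) + 10081 = -1785/2/(-1885/2) + 10081 = -2/1885*(-1785/2) + 10081 = 357/377 + 10081 = 3800894/377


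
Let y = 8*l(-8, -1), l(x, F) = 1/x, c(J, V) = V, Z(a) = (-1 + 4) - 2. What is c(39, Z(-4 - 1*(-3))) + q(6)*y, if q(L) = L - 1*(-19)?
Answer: -24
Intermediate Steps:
Z(a) = 1 (Z(a) = 3 - 2 = 1)
q(L) = 19 + L (q(L) = L + 19 = 19 + L)
y = -1 (y = 8/(-8) = 8*(-⅛) = -1)
c(39, Z(-4 - 1*(-3))) + q(6)*y = 1 + (19 + 6)*(-1) = 1 + 25*(-1) = 1 - 25 = -24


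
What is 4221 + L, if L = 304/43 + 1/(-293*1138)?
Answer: 60620635195/14337662 ≈ 4228.1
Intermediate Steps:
L = 101363893/14337662 (L = 304*(1/43) - 1/293*1/1138 = 304/43 - 1/333434 = 101363893/14337662 ≈ 7.0698)
4221 + L = 4221 + 101363893/14337662 = 60620635195/14337662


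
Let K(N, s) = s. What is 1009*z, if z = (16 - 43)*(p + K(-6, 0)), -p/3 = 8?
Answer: 653832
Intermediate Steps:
p = -24 (p = -3*8 = -24)
z = 648 (z = (16 - 43)*(-24 + 0) = -27*(-24) = 648)
1009*z = 1009*648 = 653832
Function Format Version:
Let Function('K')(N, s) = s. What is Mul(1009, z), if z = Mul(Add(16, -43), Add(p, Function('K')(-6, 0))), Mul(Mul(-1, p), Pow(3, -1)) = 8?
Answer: 653832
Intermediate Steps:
p = -24 (p = Mul(-3, 8) = -24)
z = 648 (z = Mul(Add(16, -43), Add(-24, 0)) = Mul(-27, -24) = 648)
Mul(1009, z) = Mul(1009, 648) = 653832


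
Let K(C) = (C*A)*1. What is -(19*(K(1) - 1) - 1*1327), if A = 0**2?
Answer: 1346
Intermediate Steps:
A = 0
K(C) = 0 (K(C) = (C*0)*1 = 0*1 = 0)
-(19*(K(1) - 1) - 1*1327) = -(19*(0 - 1) - 1*1327) = -(19*(-1) - 1327) = -(-19 - 1327) = -1*(-1346) = 1346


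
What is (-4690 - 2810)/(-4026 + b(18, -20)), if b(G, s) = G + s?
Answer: 1875/1007 ≈ 1.8620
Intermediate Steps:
(-4690 - 2810)/(-4026 + b(18, -20)) = (-4690 - 2810)/(-4026 + (18 - 20)) = -7500/(-4026 - 2) = -7500/(-4028) = -7500*(-1/4028) = 1875/1007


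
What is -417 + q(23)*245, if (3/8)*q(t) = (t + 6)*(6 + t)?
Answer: 1647109/3 ≈ 5.4904e+5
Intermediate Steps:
q(t) = 8*(6 + t)²/3 (q(t) = 8*((t + 6)*(6 + t))/3 = 8*((6 + t)*(6 + t))/3 = 8*(6 + t)²/3)
-417 + q(23)*245 = -417 + (8*(6 + 23)²/3)*245 = -417 + ((8/3)*29²)*245 = -417 + ((8/3)*841)*245 = -417 + (6728/3)*245 = -417 + 1648360/3 = 1647109/3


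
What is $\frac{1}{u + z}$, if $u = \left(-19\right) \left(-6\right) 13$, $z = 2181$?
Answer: $\frac{1}{3663} \approx 0.000273$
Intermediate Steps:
$u = 1482$ ($u = 114 \cdot 13 = 1482$)
$\frac{1}{u + z} = \frac{1}{1482 + 2181} = \frac{1}{3663}$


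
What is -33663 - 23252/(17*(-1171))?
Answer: -670106089/19907 ≈ -33662.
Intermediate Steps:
-33663 - 23252/(17*(-1171)) = -33663 - 23252/(-19907) = -33663 - 23252*(-1)/19907 = -33663 - 1*(-23252/19907) = -33663 + 23252/19907 = -670106089/19907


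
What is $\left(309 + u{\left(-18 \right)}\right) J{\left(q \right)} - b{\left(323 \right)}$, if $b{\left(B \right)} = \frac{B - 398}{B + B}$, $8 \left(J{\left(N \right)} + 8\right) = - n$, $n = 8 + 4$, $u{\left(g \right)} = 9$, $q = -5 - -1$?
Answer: $- \frac{1951491}{646} \approx -3020.9$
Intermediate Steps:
$q = -4$ ($q = -5 + 1 = -4$)
$n = 12$
$J{\left(N \right)} = - \frac{19}{2}$ ($J{\left(N \right)} = -8 + \frac{\left(-1\right) 12}{8} = -8 + \frac{1}{8} \left(-12\right) = -8 - \frac{3}{2} = - \frac{19}{2}$)
$b{\left(B \right)} = \frac{-398 + B}{2 B}$
$\left(309 + u{\left(-18 \right)}\right) J{\left(q \right)} - b{\left(323 \right)} = \left(309 + 9\right) \left(- \frac{19}{2}\right) - \frac{-398 + 323}{2 \cdot 323} = 318 \left(- \frac{19}{2}\right) - \frac{1}{2} \cdot \frac{1}{323} \left(-75\right) = -3021 - - \frac{75}{646} = -3021 + \frac{75}{646} = - \frac{1951491}{646}$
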